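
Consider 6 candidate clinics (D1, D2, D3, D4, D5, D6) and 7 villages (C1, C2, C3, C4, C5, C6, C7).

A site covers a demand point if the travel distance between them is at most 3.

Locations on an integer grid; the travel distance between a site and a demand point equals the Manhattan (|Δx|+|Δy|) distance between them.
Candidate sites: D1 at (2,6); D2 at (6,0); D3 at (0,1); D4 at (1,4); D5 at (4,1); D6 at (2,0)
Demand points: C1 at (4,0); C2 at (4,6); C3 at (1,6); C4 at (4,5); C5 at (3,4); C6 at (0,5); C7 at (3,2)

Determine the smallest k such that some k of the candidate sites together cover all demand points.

Coverage sets (demand points within 3 of each site):
  D1: {C2, C3, C4, C5, C6}
  D2: {C1}
  D3: {}
  D4: {C3, C5, C6}
  D5: {C1, C7}
  D6: {C1, C7}
No single site covers all 7 demand points.
But {D1, D5} covers everything, so the minimum is 2.

2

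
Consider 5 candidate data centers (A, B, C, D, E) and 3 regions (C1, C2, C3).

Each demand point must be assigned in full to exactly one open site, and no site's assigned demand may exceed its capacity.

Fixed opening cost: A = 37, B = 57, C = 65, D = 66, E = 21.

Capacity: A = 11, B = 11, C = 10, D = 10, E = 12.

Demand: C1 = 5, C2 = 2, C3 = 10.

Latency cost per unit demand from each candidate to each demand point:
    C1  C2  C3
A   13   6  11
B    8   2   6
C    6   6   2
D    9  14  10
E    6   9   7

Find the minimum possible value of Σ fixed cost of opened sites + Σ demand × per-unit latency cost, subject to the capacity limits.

Open {C, E}; cheapest assignment that respects the capacities:
  C (cap 10, load 10): C3 — cost 10×2 = 20
  E (cap 12, load 7): C1, C2 — cost 5×6 + 2×9 = 48
  Shipping 68, fixed 86 → total 154.
  Any other capacity-feasible assignment to {C, E} ships for at least 68.
Compare {A, C, E}: its best feasible assignment gives total 185.
Compare {B, C}: its best feasible assignment gives total 186.
Every other set of open sites that can feasibly serve all demand totals ≥ 185 even under its best assignment. Minimum: 154.

154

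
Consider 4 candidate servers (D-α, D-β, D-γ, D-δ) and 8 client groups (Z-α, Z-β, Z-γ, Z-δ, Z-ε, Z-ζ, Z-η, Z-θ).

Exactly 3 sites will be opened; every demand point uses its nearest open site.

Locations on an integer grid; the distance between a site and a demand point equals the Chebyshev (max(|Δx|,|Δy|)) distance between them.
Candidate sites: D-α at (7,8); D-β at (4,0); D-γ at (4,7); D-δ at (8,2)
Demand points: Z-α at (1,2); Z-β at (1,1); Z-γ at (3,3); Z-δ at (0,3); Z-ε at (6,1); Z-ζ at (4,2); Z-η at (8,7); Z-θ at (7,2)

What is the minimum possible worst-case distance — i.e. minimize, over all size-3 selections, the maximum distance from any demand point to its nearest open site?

Open {D-α, D-β, D-γ}.
  Farthest demand point is Z-δ at distance 4 (to D-β); all others are ≤ 4.
With {D-α, D-β, D-δ} the worst case is 4.
With {D-β, D-γ, D-δ} the worst case is 4.
No size-3 selection achieves below 4.

4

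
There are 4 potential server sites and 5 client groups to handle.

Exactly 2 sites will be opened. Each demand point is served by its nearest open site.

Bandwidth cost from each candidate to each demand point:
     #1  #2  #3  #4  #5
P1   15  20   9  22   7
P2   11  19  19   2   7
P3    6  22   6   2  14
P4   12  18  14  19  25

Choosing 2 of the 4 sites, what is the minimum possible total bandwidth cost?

40

Open {P2, P3}.
  #1→P3 6, #2→P2 19, #3→P3 6, #4→P2 2, #5→P2 7  ⇒ total 40.
Compare {P1, P3}: total 41.
Compare {P3, P4}: total 46.
No size-2 selection does better; minimum is 40.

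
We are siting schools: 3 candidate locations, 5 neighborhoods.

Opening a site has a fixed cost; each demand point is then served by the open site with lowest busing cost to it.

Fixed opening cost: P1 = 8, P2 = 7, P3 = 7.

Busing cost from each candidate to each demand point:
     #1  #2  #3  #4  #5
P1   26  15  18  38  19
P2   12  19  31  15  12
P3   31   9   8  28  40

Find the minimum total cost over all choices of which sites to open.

Open {P2, P3}: assign each demand point to its cheapest open site.
  #1→P2 12, #2→P3 9, #3→P3 8, #4→P2 15, #5→P2 12
  busing cost 56, fixed 14 → total 70.
Compare {P1, P2, P3}: busing cost 56 + fixed 22 = 78.
Compare {P1, P2}: busing cost 72 + fixed 15 = 87.
Compare {P2}: busing cost 89 + fixed 7 = 96.
All other subsets cost ≥ 78. Minimum total cost: 70.

70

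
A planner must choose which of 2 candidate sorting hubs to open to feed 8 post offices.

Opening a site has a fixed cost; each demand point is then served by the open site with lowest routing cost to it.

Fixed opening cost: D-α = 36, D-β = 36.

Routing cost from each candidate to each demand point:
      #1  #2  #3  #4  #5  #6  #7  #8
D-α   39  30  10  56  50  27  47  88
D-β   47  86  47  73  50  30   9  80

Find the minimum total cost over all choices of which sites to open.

Open {D-α, D-β}: assign each demand point to its cheapest open site.
  #1→D-α 39, #2→D-α 30, #3→D-α 10, #4→D-α 56, #5→D-α 50, #6→D-α 27, #7→D-β 9, #8→D-β 80
  routing cost 301, fixed 72 → total 373.
Compare {D-α}: routing cost 347 + fixed 36 = 383.
Compare {D-β}: routing cost 422 + fixed 36 = 458.

373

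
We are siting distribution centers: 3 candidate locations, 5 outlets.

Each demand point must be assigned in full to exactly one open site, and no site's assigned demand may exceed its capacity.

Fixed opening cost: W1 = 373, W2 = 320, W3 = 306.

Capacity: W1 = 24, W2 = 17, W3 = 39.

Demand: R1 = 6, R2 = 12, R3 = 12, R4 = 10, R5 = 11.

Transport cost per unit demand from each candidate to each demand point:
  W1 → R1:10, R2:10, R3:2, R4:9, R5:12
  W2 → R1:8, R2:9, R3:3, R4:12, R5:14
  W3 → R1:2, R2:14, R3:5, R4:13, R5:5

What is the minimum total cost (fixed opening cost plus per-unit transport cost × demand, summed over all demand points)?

Open {W2, W3}; cheapest assignment that respects the capacities:
  W2 (cap 17, load 12): R2 — cost 12×9 = 108
  W3 (cap 39, load 39): R1, R3, R4, R5 — cost 6×2 + 12×5 + 10×13 + 11×5 = 257
  Shipping 365, fixed 626 → total 991.
  Any other capacity-feasible assignment to {W2, W3} ships for at least 365.
Compare {W1, W3}: its best feasible assignment gives total 1016.
Compare {W1, W2, W3}: its best feasible assignment gives total 1288.
Every other set of open sites that can feasibly serve all demand totals ≥ 1016 even under its best assignment. Minimum: 991.

991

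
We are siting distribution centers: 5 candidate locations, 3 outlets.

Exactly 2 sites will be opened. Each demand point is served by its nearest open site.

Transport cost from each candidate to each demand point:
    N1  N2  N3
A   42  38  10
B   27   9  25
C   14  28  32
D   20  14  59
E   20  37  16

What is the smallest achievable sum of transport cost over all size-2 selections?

Open {A, D}.
  N1→D 20, N2→D 14, N3→A 10  ⇒ total 44.
Compare {B, E}: total 45.
Compare {A, B}: total 46.
No size-2 selection does better; minimum is 44.

44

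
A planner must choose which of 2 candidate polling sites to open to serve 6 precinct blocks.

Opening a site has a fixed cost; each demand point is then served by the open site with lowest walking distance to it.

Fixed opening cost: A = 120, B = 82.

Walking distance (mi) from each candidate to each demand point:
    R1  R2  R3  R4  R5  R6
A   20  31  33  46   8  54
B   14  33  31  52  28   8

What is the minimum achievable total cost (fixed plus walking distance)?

248

Open {B}: assign each demand point to its cheapest open site.
  R1→B 14, R2→B 33, R3→B 31, R4→B 52, R5→B 28, R6→B 8
  walking distance 166, fixed 82 → total 248.
Compare {A}: walking distance 192 + fixed 120 = 312.
Compare {A, B}: walking distance 138 + fixed 202 = 340.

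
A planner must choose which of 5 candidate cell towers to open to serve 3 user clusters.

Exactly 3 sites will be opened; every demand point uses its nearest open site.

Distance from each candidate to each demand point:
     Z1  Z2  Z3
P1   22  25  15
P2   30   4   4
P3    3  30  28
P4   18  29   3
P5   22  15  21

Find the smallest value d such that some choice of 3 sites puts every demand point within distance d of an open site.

Open {P1, P2, P3}.
  Farthest demand point is Z2 at distance 4 (to P2); all others are ≤ 4.
With {P2, P3, P4} the worst case is 4.
With {P2, P3, P5} the worst case is 4.
No size-3 selection achieves below 4.

4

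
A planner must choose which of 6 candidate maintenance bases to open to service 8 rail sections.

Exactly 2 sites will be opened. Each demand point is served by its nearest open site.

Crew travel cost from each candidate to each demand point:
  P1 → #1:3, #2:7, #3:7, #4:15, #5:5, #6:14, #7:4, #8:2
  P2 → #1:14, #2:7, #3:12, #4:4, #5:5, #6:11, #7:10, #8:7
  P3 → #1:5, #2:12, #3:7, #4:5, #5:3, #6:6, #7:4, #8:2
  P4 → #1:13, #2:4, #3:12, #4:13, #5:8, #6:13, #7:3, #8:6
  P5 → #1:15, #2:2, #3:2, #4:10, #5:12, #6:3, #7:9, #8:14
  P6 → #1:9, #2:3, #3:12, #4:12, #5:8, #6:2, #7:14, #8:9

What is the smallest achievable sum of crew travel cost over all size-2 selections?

26

Open {P3, P5}.
  #1→P3 5, #2→P5 2, #3→P5 2, #4→P3 5, #5→P3 3, #6→P5 3, #7→P3 4, #8→P3 2  ⇒ total 26.
Compare {P1, P5}: total 31.
Compare {P3, P6}: total 31.
No size-2 selection does better; minimum is 26.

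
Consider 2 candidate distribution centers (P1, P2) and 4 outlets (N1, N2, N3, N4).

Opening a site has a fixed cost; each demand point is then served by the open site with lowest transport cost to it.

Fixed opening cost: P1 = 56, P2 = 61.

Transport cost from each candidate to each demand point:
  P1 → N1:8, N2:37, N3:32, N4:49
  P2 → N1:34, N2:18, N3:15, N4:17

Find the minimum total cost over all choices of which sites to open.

145

Open {P2}: assign each demand point to its cheapest open site.
  N1→P2 34, N2→P2 18, N3→P2 15, N4→P2 17
  transport cost 84, fixed 61 → total 145.
Compare {P1, P2}: transport cost 58 + fixed 117 = 175.
Compare {P1}: transport cost 126 + fixed 56 = 182.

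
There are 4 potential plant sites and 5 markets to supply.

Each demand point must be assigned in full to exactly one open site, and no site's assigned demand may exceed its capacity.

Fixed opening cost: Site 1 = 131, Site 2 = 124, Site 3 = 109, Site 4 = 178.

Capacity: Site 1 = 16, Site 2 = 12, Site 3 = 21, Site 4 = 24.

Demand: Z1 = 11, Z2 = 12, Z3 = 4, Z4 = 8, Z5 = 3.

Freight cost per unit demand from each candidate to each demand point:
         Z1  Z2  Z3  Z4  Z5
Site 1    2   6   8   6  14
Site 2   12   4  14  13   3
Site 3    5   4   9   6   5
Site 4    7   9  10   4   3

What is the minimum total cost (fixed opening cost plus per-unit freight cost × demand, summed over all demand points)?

Open {Site 3, Site 4}; cheapest assignment that respects the capacities:
  Site 3 (cap 21, load 16): Z2, Z3 — cost 12×4 + 4×9 = 84
  Site 4 (cap 24, load 22): Z1, Z4, Z5 — cost 11×7 + 8×4 + 3×3 = 118
  Shipping 202, fixed 287 → total 489.
  Any other capacity-feasible assignment to {Site 3, Site 4} ships for at least 202.
Compare {Site 1, Site 4}: its best feasible assignment gives total 512.
Compare {Site 1, Site 2, Site 3}: its best feasible assignment gives total 523.
Every other set of open sites that can feasibly serve all demand totals ≥ 512 even under its best assignment. Minimum: 489.

489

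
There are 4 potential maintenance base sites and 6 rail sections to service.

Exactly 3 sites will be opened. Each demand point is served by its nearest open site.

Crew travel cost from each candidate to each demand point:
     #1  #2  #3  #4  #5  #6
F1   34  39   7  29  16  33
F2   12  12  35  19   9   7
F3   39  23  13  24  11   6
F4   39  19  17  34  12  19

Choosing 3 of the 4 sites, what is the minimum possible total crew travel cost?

Open {F1, F2, F3}.
  #1→F2 12, #2→F2 12, #3→F1 7, #4→F2 19, #5→F2 9, #6→F3 6  ⇒ total 65.
Compare {F1, F2, F4}: total 66.
Compare {F2, F3, F4}: total 71.
No size-3 selection does better; minimum is 65.

65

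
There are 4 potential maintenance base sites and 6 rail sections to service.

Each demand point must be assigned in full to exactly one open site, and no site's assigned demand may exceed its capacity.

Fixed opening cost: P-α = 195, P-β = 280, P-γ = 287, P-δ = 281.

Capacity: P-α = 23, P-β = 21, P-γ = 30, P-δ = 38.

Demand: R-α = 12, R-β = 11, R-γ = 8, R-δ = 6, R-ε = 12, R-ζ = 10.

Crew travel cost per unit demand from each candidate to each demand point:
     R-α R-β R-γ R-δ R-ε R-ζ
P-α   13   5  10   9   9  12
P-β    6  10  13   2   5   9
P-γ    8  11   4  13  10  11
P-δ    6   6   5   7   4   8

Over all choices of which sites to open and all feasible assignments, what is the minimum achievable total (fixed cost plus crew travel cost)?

853

Open {P-α, P-δ}; cheapest assignment that respects the capacities:
  P-α (cap 23, load 21): R-β, R-ζ — cost 11×5 + 10×12 = 175
  P-δ (cap 38, load 38): R-α, R-γ, R-δ, R-ε — cost 12×6 + 8×5 + 6×7 + 12×4 = 202
  Shipping 377, fixed 476 → total 853.
  Any other capacity-feasible assignment to {P-α, P-δ} ships for at least 377.
Compare {P-γ, P-δ}: its best feasible assignment gives total 962.
Compare {P-β, P-δ}: its best feasible assignment gives total 963.
Every other set of open sites that can feasibly serve all demand totals ≥ 962 even under its best assignment. Minimum: 853.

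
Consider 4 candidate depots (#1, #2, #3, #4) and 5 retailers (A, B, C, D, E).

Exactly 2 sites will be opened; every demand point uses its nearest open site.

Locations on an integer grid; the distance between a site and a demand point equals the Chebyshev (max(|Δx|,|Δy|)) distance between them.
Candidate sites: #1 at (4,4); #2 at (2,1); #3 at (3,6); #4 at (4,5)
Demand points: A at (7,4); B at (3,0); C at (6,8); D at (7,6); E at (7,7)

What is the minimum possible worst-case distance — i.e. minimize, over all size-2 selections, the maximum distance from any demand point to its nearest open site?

Open {#2, #4}.
  Farthest demand point is A at distance 3 (to #4); all others are ≤ 3.
With {#1, #2} the worst case is 4.
With {#1, #3} the worst case is 4.
No size-2 selection achieves below 3.

3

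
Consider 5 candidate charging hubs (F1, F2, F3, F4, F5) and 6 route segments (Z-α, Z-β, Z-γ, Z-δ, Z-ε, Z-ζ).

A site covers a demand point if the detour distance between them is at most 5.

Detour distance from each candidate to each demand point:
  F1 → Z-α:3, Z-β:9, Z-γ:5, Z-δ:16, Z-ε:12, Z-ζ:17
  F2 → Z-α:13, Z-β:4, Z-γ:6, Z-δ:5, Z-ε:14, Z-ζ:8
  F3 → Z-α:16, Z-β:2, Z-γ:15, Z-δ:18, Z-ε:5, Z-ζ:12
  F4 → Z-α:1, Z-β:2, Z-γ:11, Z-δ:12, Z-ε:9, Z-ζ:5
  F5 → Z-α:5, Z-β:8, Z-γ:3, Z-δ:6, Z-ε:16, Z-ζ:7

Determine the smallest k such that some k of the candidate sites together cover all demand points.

Coverage sets (demand points within 5 of each site):
  F1: {Z-α, Z-γ}
  F2: {Z-β, Z-δ}
  F3: {Z-β, Z-ε}
  F4: {Z-α, Z-β, Z-ζ}
  F5: {Z-α, Z-γ}
No 3 sites suffice: every size-3 union leaves at least one demand point uncovered.
But {F1, F2, F3, F4} covers everything, so the minimum is 4.

4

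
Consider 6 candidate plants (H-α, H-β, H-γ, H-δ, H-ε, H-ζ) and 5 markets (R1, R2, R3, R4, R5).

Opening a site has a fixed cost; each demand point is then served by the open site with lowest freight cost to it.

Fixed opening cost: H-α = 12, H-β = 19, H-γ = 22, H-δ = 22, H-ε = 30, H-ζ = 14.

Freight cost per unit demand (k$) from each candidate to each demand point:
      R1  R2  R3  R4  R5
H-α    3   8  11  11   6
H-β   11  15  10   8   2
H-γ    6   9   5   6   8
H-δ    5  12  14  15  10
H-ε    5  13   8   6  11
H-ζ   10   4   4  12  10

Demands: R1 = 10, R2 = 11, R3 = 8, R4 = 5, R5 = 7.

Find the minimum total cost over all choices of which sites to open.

Open {H-α, H-β, H-ζ}: assign each demand point to its cheapest open site.
  R1→H-α 10×3=30, R2→H-ζ 11×4=44, R3→H-ζ 8×4=32, R4→H-β 5×8=40, R5→H-β 7×2=14
  freight cost 160, fixed 45 → total 205.
Compare {H-α, H-β, H-γ, H-ζ}: freight cost 150 + fixed 67 = 217.
Compare {H-α, H-β, H-ε, H-ζ}: freight cost 150 + fixed 75 = 225.
Compare {H-α, H-γ, H-ζ}: freight cost 178 + fixed 48 = 226.
All other subsets cost ≥ 217. Minimum total cost: 205.

205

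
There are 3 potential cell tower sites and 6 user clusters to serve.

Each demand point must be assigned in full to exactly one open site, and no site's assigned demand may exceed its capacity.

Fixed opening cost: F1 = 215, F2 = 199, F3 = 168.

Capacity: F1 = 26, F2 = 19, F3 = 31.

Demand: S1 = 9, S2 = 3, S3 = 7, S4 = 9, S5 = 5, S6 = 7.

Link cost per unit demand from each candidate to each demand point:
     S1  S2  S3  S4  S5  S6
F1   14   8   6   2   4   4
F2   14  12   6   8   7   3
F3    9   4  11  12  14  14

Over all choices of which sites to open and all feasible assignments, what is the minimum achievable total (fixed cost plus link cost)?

619

Open {F1, F3}; cheapest assignment that respects the capacities:
  F1 (cap 26, load 21): S4, S5, S6 — cost 9×2 + 5×4 + 7×4 = 66
  F3 (cap 31, load 19): S1, S2, S3 — cost 9×9 + 3×4 + 7×11 = 170
  Shipping 236, fixed 383 → total 619.
  Any other capacity-feasible assignment to {F1, F3} ships for at least 236.
Compare {F1, F2}: its best feasible assignment gives total 665.
Compare {F2, F3}: its best feasible assignment gives total 666.
Every other set of open sites that can feasibly serve all demand totals ≥ 665 even under its best assignment. Minimum: 619.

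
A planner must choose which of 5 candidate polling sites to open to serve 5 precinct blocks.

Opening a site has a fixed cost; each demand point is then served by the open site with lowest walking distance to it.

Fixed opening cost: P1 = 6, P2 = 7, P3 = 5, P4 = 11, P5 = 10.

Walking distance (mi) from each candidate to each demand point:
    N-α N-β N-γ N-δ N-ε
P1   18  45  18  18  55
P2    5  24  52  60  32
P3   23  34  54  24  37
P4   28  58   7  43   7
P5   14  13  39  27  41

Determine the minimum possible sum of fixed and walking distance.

84

Open {P1, P2, P4, P5}: assign each demand point to its cheapest open site.
  N-α→P2 5, N-β→P5 13, N-γ→P4 7, N-δ→P1 18, N-ε→P4 7
  walking distance 50, fixed 34 → total 84.
Compare {P1, P2, P4}: walking distance 61 + fixed 24 = 85.
Compare {P1, P4, P5}: walking distance 59 + fixed 27 = 86.
Compare {P2, P4, P5}: walking distance 59 + fixed 28 = 87.
All other subsets cost ≥ 85. Minimum total cost: 84.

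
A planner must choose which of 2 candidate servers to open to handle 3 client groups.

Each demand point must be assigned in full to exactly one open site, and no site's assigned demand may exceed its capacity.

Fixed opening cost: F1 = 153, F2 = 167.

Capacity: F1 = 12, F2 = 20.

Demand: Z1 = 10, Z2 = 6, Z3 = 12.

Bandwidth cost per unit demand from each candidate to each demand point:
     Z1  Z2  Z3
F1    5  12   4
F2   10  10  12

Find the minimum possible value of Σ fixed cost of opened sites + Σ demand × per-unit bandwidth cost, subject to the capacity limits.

Open {F1, F2}; cheapest assignment that respects the capacities:
  F1 (cap 12, load 12): Z3 — cost 12×4 = 48
  F2 (cap 20, load 16): Z1, Z2 — cost 10×10 + 6×10 = 160
  Shipping 208, fixed 320 → total 528.
  Any other capacity-feasible assignment to {F1, F2} ships for at least 208.
Total demand is 28 and no other set of sites has combined capacity ≥ 28, so {F1, F2} is the only feasible choice of open sites. Minimum: 528.

528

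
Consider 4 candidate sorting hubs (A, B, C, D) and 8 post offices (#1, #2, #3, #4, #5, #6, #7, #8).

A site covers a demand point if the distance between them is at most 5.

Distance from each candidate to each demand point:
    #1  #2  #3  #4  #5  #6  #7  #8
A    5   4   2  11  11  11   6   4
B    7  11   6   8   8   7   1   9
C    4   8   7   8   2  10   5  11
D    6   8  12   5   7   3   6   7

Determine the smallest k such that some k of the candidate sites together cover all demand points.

3

Coverage sets (demand points within 5 of each site):
  A: {#1, #2, #3, #8}
  B: {#7}
  C: {#1, #5, #7}
  D: {#4, #6}
No 2 sites suffice: every size-2 union leaves at least one demand point uncovered.
But {A, C, D} covers everything, so the minimum is 3.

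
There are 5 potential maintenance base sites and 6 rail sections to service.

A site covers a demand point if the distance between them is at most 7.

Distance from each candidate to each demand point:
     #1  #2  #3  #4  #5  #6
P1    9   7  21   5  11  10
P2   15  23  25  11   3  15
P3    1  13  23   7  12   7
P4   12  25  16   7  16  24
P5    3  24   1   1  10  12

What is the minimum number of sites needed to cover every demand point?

4

Coverage sets (demand points within 7 of each site):
  P1: {#2, #4}
  P2: {#5}
  P3: {#1, #4, #6}
  P4: {#4}
  P5: {#1, #3, #4}
No 3 sites suffice: every size-3 union leaves at least one demand point uncovered.
But {P1, P2, P3, P5} covers everything, so the minimum is 4.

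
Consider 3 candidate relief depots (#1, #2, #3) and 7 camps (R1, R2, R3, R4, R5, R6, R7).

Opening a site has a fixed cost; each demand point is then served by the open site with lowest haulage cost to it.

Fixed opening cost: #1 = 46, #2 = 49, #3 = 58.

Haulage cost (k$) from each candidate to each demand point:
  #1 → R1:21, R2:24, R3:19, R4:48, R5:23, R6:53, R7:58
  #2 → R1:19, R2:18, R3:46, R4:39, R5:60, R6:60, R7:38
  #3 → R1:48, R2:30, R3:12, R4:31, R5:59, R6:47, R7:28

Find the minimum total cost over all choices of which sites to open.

Open {#1, #3}: assign each demand point to its cheapest open site.
  R1→#1 21, R2→#1 24, R3→#3 12, R4→#3 31, R5→#1 23, R6→#3 47, R7→#3 28
  haulage cost 186, fixed 104 → total 290.
Compare {#1}: haulage cost 246 + fixed 46 = 292.
Compare {#1, #2}: haulage cost 209 + fixed 95 = 304.
Compare {#3}: haulage cost 255 + fixed 58 = 313.
All other subsets cost ≥ 292. Minimum total cost: 290.

290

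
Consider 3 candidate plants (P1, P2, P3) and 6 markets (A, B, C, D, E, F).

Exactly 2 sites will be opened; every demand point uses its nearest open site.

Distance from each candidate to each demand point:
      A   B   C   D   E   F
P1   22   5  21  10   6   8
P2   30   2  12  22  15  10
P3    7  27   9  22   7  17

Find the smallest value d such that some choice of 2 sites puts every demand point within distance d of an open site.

Open {P1, P3}.
  Farthest demand point is D at distance 10 (to P1); all others are ≤ 10.
With {P1, P2} the worst case is 22.
With {P2, P3} the worst case is 22.
No size-2 selection achieves below 10.

10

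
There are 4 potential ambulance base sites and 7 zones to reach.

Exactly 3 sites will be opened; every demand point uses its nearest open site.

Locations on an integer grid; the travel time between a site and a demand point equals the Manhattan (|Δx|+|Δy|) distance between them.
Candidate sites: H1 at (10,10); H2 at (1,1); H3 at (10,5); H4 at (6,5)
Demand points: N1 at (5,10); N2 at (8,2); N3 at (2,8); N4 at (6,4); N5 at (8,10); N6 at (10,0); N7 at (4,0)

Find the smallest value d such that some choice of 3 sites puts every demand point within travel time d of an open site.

7

Open {H1, H3, H4}.
  Farthest demand point is N3 at travel time 7 (to H4); all others are ≤ 7.
With {H2, H3, H4} the worst case is 7.
With {H1, H2, H3} the worst case is 8.
No size-3 selection achieves below 7.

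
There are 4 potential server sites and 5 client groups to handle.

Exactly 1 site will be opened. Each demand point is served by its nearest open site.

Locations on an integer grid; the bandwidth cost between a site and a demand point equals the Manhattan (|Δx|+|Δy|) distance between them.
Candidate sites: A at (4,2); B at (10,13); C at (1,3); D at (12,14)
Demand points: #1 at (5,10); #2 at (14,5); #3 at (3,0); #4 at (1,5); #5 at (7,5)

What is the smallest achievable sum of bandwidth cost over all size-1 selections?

37

Open {A}.
  #1→A 9, #2→A 13, #3→A 3, #4→A 6, #5→A 6  ⇒ total 37.
Compare {C}: total 41.
Compare {B}: total 68.
No size-1 selection does better; minimum is 37.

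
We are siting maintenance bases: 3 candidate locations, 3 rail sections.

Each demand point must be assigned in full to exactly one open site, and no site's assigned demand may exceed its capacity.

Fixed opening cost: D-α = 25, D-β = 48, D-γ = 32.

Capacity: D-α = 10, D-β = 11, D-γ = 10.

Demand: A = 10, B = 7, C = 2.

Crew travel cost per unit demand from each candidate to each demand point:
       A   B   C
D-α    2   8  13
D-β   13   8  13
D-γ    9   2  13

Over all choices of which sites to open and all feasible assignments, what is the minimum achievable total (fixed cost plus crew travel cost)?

Open {D-α, D-γ}; cheapest assignment that respects the capacities:
  D-α (cap 10, load 10): A — cost 10×2 = 20
  D-γ (cap 10, load 9): B, C — cost 7×2 + 2×13 = 40
  Shipping 60, fixed 57 → total 117.
  Any other capacity-feasible assignment to {D-α, D-γ} ships for at least 60.
Compare {D-α, D-β, D-γ}: its best feasible assignment gives total 165.
Compare {D-α, D-β}: its best feasible assignment gives total 175.
Every other set of open sites that can feasibly serve all demand totals ≥ 165 even under its best assignment. Minimum: 117.

117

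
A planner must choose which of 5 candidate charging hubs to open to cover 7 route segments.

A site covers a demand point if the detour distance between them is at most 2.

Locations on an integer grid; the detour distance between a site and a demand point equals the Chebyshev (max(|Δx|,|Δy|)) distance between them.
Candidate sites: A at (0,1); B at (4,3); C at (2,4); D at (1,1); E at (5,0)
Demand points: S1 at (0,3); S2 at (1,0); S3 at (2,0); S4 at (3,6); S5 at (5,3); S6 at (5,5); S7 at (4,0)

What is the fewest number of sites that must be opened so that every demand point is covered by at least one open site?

Coverage sets (demand points within 2 of each site):
  A: {S1, S2, S3}
  B: {S5, S6}
  C: {S1, S4}
  D: {S1, S2, S3}
  E: {S7}
No 3 sites suffice: every size-3 union leaves at least one demand point uncovered.
But {A, B, C, E} covers everything, so the minimum is 4.

4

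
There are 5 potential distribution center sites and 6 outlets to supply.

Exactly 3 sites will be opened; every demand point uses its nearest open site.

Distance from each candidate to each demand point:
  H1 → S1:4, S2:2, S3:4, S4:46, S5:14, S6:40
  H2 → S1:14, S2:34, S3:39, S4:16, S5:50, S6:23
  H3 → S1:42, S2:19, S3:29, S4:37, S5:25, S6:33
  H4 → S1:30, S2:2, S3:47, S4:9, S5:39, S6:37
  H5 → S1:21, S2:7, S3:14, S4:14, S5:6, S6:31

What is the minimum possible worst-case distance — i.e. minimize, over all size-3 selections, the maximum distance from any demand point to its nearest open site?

23

Open {H1, H2, H3}.
  Farthest demand point is S6 at distance 23 (to H2); all others are ≤ 23.
With {H1, H2, H4} the worst case is 23.
With {H1, H2, H5} the worst case is 23.
No size-3 selection achieves below 23.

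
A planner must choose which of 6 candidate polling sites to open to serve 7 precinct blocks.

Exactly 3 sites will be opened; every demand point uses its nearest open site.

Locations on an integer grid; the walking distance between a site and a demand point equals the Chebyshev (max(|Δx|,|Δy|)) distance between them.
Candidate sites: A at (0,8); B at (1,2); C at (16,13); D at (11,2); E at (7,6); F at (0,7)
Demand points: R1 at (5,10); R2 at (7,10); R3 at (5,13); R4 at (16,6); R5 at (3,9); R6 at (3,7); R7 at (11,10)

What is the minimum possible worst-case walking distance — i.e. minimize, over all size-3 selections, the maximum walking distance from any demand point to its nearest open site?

Open {A, D, E}.
  Farthest demand point is R3 at walking distance 5 (to A); all others are ≤ 5.
With {D, E, F} the worst case is 6.
With {A, B, C} the worst case is 7.
No size-3 selection achieves below 5.

5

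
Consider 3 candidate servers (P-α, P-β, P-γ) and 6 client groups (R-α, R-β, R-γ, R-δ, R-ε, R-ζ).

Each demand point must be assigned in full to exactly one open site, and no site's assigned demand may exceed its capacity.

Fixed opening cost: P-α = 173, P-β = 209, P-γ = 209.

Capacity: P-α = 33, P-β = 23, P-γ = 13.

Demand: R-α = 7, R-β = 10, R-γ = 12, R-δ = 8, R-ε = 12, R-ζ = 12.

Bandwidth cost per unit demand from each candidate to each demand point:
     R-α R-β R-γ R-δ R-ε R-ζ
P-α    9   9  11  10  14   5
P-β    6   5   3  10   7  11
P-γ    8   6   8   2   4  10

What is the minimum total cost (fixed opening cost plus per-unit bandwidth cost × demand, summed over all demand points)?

Open {P-α, P-β, P-γ}; cheapest assignment that respects the capacities:
  P-α (cap 33, load 27): R-α, R-δ, R-ζ — cost 7×9 + 8×10 + 12×5 = 203
  P-β (cap 23, load 22): R-β, R-γ — cost 10×5 + 12×3 = 86
  P-γ (cap 13, load 12): R-ε — cost 12×4 = 48
  Shipping 337, fixed 591 → total 928.
  Any other capacity-feasible assignment to {P-α, P-β, P-γ} ships for at least 337.
Total demand is 61 and no other set of sites has combined capacity ≥ 61, so {P-α, P-β, P-γ} is the only feasible choice of open sites. Minimum: 928.

928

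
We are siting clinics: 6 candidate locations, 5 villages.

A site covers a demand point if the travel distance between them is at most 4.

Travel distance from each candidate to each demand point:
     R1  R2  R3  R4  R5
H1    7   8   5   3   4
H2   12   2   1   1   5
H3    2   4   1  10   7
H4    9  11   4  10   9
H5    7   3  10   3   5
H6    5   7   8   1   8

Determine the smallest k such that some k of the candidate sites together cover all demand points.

2

Coverage sets (demand points within 4 of each site):
  H1: {R4, R5}
  H2: {R2, R3, R4}
  H3: {R1, R2, R3}
  H4: {R3}
  H5: {R2, R4}
  H6: {R4}
No single site covers all 5 demand points.
But {H1, H3} covers everything, so the minimum is 2.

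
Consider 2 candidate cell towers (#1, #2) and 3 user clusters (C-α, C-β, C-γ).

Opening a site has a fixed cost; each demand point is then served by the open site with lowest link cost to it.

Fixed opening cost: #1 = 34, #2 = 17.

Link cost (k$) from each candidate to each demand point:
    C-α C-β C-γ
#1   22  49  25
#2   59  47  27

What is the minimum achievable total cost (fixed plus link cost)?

Open {#1}: assign each demand point to its cheapest open site.
  C-α→#1 22, C-β→#1 49, C-γ→#1 25
  link cost 96, fixed 34 → total 130.
Compare {#1, #2}: link cost 94 + fixed 51 = 145.
Compare {#2}: link cost 133 + fixed 17 = 150.

130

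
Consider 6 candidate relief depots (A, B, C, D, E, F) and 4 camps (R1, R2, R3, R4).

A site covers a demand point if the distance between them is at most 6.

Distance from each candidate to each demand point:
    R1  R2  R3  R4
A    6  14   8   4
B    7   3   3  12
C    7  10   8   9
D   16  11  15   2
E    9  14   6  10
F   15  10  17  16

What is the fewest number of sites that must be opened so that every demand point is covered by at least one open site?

2

Coverage sets (demand points within 6 of each site):
  A: {R1, R4}
  B: {R2, R3}
  C: {}
  D: {R4}
  E: {R3}
  F: {}
No single site covers all 4 demand points.
But {A, B} covers everything, so the minimum is 2.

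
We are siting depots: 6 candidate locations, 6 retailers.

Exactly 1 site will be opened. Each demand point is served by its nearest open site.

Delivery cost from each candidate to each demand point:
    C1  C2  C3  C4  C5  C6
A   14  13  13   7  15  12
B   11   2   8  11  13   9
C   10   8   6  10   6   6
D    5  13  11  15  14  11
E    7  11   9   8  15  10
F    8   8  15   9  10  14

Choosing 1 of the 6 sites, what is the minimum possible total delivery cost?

Open {C}.
  C1→C 10, C2→C 8, C3→C 6, C4→C 10, C5→C 6, C6→C 6  ⇒ total 46.
Compare {B}: total 54.
Compare {E}: total 60.
No size-1 selection does better; minimum is 46.

46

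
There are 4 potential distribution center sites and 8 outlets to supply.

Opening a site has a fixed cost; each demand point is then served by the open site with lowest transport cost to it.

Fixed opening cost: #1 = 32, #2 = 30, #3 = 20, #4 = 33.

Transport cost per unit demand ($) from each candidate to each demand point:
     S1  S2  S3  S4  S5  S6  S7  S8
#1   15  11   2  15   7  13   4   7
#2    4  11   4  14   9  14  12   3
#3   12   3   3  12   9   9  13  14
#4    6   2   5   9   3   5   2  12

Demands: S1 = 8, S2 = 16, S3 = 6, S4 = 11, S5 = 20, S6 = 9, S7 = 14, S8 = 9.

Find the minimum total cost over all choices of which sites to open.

Open {#2, #4}: assign each demand point to its cheapest open site.
  S1→#2 8×4=32, S2→#4 16×2=32, S3→#2 6×4=24, S4→#4 11×9=99, S5→#4 20×3=60, S6→#4 9×5=45, S7→#4 14×2=28, S8→#2 9×3=27
  transport cost 347, fixed 63 → total 410.
Compare {#2, #3, #4}: transport cost 341 + fixed 83 = 424.
Compare {#1, #2, #4}: transport cost 335 + fixed 95 = 430.
Compare {#1, #2, #3, #4}: transport cost 335 + fixed 115 = 450.
All other subsets cost ≥ 424. Minimum total cost: 410.

410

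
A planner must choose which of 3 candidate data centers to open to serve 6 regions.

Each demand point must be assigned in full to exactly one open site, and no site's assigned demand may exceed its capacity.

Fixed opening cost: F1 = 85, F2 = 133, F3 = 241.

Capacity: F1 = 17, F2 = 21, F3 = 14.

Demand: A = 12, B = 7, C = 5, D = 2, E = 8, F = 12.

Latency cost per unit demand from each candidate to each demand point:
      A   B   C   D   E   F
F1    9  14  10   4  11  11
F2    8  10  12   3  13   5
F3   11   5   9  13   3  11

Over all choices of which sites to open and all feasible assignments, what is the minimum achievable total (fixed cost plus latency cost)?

772

Open {F1, F2, F3}; cheapest assignment that respects the capacities:
  F1 (cap 17, load 12): A — cost 12×9 = 108
  F2 (cap 21, load 21): B, D, F — cost 7×10 + 2×3 + 12×5 = 136
  F3 (cap 14, load 13): C, E — cost 5×9 + 8×3 = 69
  Shipping 313, fixed 459 → total 772.
  Any other capacity-feasible assignment to {F1, F2, F3} ships for at least 313.
Total demand is 46 and no other set of sites has combined capacity ≥ 46, so {F1, F2, F3} is the only feasible choice of open sites. Minimum: 772.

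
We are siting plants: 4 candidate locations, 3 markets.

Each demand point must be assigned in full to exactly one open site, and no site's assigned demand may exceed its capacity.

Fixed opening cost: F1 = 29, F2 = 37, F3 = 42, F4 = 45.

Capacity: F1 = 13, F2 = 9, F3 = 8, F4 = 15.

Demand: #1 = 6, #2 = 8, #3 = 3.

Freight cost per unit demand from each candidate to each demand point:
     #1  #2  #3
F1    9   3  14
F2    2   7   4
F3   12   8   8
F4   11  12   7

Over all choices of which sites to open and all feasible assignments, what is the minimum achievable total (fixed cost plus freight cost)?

114

Open {F1, F2}; cheapest assignment that respects the capacities:
  F1 (cap 13, load 8): #2 — cost 8×3 = 24
  F2 (cap 9, load 9): #1, #3 — cost 6×2 + 3×4 = 24
  Shipping 48, fixed 66 → total 114.
  Any other capacity-feasible assignment to {F1, F2} ships for at least 48.
Compare {F1, F2, F3}: its best feasible assignment gives total 156.
Compare {F1, F2, F4}: its best feasible assignment gives total 159.
Every other set of open sites that can feasibly serve all demand totals ≥ 156 even under its best assignment. Minimum: 114.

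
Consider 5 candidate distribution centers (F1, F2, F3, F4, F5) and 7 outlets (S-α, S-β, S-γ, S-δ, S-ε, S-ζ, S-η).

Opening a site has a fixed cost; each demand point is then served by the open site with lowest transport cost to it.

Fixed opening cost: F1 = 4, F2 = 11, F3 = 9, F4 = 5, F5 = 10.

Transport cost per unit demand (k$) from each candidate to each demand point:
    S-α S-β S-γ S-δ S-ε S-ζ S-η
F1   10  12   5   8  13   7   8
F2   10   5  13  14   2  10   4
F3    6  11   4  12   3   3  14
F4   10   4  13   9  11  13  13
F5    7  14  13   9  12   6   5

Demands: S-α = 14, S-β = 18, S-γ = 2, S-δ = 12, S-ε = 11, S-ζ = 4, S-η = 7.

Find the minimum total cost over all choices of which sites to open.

Open {F1, F2, F3, F4}: assign each demand point to its cheapest open site.
  S-α→F3 14×6=84, S-β→F4 18×4=72, S-γ→F3 2×4=8, S-δ→F1 12×8=96, S-ε→F2 11×2=22, S-ζ→F3 4×3=12, S-η→F2 7×4=28
  transport cost 322, fixed 29 → total 351.
Compare {F2, F3, F4}: transport cost 334 + fixed 25 = 359.
Compare {F1, F2, F3, F4, F5}: transport cost 322 + fixed 39 = 361.
Compare {F1, F2, F3}: transport cost 340 + fixed 24 = 364.
All other subsets cost ≥ 359. Minimum total cost: 351.

351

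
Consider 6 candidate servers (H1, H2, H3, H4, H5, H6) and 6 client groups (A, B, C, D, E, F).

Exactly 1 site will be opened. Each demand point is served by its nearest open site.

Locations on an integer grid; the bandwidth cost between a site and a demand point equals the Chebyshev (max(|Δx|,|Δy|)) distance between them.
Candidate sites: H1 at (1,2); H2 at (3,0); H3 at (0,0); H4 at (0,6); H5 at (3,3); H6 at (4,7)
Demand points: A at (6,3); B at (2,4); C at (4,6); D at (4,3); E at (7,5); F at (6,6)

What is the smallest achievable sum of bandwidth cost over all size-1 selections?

15

Open {H5}.
  A→H5 3, B→H5 1, C→H5 3, D→H5 1, E→H5 4, F→H5 3  ⇒ total 15.
Compare {H6}: total 17.
Compare {H1}: total 25.
No size-1 selection does better; minimum is 15.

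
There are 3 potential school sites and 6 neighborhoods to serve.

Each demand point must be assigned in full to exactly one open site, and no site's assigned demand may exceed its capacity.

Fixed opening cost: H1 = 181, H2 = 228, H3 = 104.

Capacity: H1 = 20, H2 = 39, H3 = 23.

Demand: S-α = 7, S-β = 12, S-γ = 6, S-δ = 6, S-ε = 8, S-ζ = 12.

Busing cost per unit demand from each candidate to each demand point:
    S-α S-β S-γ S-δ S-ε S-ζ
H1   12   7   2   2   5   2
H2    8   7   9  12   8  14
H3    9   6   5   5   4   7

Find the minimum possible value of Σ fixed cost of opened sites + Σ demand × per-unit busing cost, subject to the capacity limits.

703

Open {H1, H2}; cheapest assignment that respects the capacities:
  H1 (cap 20, load 18): S-δ, S-ζ — cost 6×2 + 12×2 = 36
  H2 (cap 39, load 33): S-α, S-β, S-γ, S-ε — cost 7×8 + 12×7 + 6×9 + 8×8 = 258
  Shipping 294, fixed 409 → total 703.
  Any other capacity-feasible assignment to {H1, H2} ships for at least 294.
Compare {H2, H3}: its best feasible assignment gives total 704.
Compare {H1, H2, H3}: its best feasible assignment gives total 751.
Every other set of open sites that can feasibly serve all demand totals ≥ 704 even under its best assignment. Minimum: 703.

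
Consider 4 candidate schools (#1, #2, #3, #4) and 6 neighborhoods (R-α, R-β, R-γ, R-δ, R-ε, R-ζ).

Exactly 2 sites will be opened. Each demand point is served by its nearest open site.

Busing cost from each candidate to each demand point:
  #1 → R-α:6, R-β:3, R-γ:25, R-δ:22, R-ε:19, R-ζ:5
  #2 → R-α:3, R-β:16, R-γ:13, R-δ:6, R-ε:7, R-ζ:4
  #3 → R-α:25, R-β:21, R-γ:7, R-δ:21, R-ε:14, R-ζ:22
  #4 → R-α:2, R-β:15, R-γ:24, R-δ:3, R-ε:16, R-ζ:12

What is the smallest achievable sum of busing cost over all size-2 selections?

36

Open {#1, #2}.
  R-α→#2 3, R-β→#1 3, R-γ→#2 13, R-δ→#2 6, R-ε→#2 7, R-ζ→#2 4  ⇒ total 36.
Compare {#2, #3}: total 43.
Compare {#2, #4}: total 44.
No size-2 selection does better; minimum is 36.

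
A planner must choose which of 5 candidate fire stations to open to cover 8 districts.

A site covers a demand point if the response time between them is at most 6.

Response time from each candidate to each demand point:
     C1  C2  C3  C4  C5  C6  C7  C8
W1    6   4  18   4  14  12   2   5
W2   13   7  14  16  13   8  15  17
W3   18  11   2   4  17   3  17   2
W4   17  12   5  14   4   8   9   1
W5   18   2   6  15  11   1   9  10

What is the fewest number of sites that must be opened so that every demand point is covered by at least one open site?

3

Coverage sets (demand points within 6 of each site):
  W1: {C1, C2, C4, C7, C8}
  W2: {}
  W3: {C3, C4, C6, C8}
  W4: {C3, C5, C8}
  W5: {C2, C3, C6}
No 2 sites suffice: every size-2 union leaves at least one demand point uncovered.
But {W1, W3, W4} covers everything, so the minimum is 3.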